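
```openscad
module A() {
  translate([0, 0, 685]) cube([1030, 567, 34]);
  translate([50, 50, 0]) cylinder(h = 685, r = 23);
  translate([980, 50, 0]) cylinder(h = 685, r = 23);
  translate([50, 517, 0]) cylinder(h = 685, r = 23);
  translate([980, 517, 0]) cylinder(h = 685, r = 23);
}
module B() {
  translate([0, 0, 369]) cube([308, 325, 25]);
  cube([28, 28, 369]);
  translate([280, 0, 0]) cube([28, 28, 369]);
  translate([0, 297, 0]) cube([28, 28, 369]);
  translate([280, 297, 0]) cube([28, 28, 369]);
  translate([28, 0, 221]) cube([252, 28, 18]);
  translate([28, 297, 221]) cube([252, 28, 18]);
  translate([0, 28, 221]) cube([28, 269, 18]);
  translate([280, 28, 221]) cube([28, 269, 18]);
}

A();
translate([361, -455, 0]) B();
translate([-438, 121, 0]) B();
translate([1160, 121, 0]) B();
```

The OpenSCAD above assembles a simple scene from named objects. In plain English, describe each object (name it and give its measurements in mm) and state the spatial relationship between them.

A is a table with a 1030×567 mm rectangular top, 34 mm thick, top surface at z = 719 mm, supported by four round legs of 46 mm diameter, each leg's bounding box inset 27 mm from the nearest pair of top edges, running from the floor.

B is a simple wooden stool: a rectangular seat 308 mm (x) by 325 mm (y), 25 mm thick, top face at z = 394 mm, on four square legs, each 28×28 mm in cross-section. The legs rest on z = 0, each flush with a corner of the seat. Four stretchers, 28 mm wide and 18 mm tall, connect adjacent legs with their undersides at z = 221 mm, each running between the inner faces of the legs it joins and aligned with the legs' outer faces on the other axis.

Three stools sit around the table at the −y, −x, +x sides.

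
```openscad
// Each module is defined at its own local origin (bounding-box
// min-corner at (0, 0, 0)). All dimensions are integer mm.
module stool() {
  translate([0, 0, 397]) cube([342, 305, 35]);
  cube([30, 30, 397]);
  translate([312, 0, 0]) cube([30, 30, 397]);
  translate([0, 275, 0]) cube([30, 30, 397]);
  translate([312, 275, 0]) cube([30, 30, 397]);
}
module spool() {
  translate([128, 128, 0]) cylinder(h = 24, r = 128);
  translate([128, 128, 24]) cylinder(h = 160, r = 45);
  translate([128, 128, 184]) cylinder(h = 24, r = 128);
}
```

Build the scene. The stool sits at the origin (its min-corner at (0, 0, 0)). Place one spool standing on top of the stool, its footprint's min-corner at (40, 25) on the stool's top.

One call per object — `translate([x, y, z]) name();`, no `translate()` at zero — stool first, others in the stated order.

stool();
translate([40, 25, 432]) spool();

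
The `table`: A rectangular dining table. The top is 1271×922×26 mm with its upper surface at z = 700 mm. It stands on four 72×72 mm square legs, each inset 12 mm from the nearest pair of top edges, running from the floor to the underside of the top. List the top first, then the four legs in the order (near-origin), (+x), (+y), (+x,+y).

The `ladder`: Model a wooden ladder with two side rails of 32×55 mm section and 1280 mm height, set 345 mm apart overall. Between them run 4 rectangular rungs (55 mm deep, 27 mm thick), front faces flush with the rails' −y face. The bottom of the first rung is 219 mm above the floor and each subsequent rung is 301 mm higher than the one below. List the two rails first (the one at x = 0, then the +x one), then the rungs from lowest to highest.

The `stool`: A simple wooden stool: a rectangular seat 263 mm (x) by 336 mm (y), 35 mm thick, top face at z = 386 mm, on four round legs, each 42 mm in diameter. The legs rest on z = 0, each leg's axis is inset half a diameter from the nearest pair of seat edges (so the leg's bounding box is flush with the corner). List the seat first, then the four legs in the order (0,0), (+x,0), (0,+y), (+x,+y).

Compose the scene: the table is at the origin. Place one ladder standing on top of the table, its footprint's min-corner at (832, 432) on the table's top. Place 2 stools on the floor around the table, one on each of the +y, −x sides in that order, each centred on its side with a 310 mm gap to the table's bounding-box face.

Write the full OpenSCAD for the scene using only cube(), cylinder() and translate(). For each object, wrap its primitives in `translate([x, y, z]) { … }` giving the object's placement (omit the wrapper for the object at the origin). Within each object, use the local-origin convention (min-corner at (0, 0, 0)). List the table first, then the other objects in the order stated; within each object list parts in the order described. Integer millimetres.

translate([0, 0, 674]) cube([1271, 922, 26]);
translate([12, 12, 0]) cube([72, 72, 674]);
translate([1187, 12, 0]) cube([72, 72, 674]);
translate([12, 838, 0]) cube([72, 72, 674]);
translate([1187, 838, 0]) cube([72, 72, 674]);
translate([832, 432, 700]) {
  cube([32, 55, 1280]);
  translate([313, 0, 0]) cube([32, 55, 1280]);
  translate([32, 0, 219]) cube([281, 55, 27]);
  translate([32, 0, 520]) cube([281, 55, 27]);
  translate([32, 0, 821]) cube([281, 55, 27]);
  translate([32, 0, 1122]) cube([281, 55, 27]);
}
translate([504, 1232, 0]) {
  translate([0, 0, 351]) cube([263, 336, 35]);
  translate([21, 21, 0]) cylinder(h = 351, r = 21);
  translate([242, 21, 0]) cylinder(h = 351, r = 21);
  translate([21, 315, 0]) cylinder(h = 351, r = 21);
  translate([242, 315, 0]) cylinder(h = 351, r = 21);
}
translate([-573, 293, 0]) {
  translate([0, 0, 351]) cube([263, 336, 35]);
  translate([21, 21, 0]) cylinder(h = 351, r = 21);
  translate([242, 21, 0]) cylinder(h = 351, r = 21);
  translate([21, 315, 0]) cylinder(h = 351, r = 21);
  translate([242, 315, 0]) cylinder(h = 351, r = 21);
}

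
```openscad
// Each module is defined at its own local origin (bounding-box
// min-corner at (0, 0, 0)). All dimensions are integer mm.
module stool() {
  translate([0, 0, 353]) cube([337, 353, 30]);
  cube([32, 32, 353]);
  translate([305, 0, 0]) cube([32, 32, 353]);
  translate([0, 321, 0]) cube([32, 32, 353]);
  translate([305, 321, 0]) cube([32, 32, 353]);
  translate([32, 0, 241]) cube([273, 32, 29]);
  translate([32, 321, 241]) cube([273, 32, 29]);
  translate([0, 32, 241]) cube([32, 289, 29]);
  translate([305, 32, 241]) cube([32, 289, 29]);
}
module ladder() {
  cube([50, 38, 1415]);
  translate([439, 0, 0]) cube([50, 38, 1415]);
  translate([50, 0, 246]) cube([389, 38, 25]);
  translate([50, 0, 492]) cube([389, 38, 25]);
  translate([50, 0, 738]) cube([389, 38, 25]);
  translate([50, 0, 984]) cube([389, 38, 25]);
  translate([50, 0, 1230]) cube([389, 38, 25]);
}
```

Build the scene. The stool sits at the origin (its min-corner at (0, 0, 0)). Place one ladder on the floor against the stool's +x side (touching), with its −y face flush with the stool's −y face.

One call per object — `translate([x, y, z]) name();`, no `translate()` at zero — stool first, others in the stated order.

stool();
translate([337, 0, 0]) ladder();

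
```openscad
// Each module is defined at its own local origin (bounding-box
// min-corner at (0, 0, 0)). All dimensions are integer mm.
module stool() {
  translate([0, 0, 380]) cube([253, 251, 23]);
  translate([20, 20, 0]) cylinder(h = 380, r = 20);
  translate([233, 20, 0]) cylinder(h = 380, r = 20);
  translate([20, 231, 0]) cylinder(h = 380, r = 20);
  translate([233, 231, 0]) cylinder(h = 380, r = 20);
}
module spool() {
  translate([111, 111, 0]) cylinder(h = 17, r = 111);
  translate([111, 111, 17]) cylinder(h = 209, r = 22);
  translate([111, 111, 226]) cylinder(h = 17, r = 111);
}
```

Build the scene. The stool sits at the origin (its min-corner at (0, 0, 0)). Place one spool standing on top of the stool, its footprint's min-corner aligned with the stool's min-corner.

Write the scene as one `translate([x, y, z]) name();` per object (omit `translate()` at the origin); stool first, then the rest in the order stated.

stool();
translate([0, 0, 403]) spool();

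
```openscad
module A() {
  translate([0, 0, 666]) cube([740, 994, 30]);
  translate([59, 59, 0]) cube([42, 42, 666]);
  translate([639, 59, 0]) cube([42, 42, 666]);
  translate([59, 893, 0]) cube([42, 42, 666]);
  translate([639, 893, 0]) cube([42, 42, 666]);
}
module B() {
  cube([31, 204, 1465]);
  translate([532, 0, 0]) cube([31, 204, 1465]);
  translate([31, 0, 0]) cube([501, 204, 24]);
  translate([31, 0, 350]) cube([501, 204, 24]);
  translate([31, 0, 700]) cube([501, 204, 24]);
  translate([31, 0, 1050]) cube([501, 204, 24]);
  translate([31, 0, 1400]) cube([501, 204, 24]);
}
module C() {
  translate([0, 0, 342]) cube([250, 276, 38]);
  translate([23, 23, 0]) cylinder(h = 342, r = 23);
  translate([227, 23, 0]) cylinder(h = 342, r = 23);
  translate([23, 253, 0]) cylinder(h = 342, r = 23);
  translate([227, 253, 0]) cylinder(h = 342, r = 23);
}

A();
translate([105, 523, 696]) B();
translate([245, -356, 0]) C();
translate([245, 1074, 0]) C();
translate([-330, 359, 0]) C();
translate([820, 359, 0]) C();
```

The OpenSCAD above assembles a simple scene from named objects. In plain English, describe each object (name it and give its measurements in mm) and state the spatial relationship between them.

A is a table with a 740×994 mm rectangular top, 30 mm thick, top surface at z = 696 mm, supported by four 42×42 mm square legs, each inset 59 mm from the nearest pair of top edges, running from the floor.

B is an open bookshelf. Two side panels, each 31 mm thick, 204 mm deep and 1465 mm tall, stand 563 mm apart (outside-to-outside). Between them sit 5 shelves, each 24 mm thick and 204 mm deep, spanning the full gap between the sides. The bottom shelf rests on the floor (its underside at z = 0) and the clear gap between one shelf's top and the next shelf's underside is 326 mm.

C is a four-legged stool. The seat is 250×276 mm, 38 mm thick, top at z = 380 mm. It stands on four round legs, each 46 mm in diameter, from z = 0 to the seat underside, each leg's axis is inset half a diameter from the nearest pair of seat edges (so the leg's bounding box is flush with the corner).

The bookshelf is on top of the table. Four stools sit around the table at the −y, +y, −x, +x sides.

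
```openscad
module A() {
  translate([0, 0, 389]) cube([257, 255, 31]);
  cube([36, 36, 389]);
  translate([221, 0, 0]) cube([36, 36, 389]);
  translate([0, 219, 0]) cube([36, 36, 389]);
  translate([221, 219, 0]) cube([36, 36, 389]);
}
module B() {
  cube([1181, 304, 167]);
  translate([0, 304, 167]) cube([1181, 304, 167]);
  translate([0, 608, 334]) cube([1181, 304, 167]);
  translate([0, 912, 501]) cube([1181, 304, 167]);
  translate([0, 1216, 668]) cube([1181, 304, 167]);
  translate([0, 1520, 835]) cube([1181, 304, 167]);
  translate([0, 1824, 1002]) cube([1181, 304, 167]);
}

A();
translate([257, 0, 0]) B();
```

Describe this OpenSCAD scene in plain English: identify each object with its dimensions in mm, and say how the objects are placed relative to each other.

A is a four-legged stool. The seat is a 257×255×31 mm slab whose top surface is at z = 420 mm; four square legs, each 36×36 mm in cross-section, run from the floor (z = 0) to the underside of the seat, each flush with a corner of the seat.

B is a run of 7 identical solid stair steps. Each tread is 1181×304 mm and each step block is 167 mm high. Step 1 rests on the floor; step k is offset from step 1 by (k−1)×304 mm in y and (k−1)×167 mm in z.

The staircase is against the stool's +x side, with their −y faces flush.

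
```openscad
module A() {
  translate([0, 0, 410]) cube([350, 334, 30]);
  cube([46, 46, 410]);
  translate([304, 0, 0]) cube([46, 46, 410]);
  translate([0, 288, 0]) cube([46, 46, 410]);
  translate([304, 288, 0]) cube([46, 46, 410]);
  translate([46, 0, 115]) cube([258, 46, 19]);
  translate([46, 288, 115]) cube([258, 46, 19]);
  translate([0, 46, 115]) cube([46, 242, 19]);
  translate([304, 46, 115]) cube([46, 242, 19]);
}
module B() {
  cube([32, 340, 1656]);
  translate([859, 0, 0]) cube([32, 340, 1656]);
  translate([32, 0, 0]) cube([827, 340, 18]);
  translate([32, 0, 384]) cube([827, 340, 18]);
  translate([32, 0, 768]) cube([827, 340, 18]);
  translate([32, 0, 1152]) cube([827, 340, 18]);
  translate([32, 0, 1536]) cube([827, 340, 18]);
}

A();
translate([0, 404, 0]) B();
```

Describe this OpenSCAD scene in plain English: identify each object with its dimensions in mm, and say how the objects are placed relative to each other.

A is a simple wooden stool: a rectangular seat 350 mm (x) by 334 mm (y), 30 mm thick, top face at z = 440 mm, on four square legs, each 46×46 mm in cross-section. The legs rest on z = 0, each flush with a corner of the seat. Four stretchers, 46 mm wide and 19 mm tall, connect adjacent legs with their undersides at z = 115 mm, each running between the inner faces of the legs it joins and aligned with the legs' outer faces on the other axis.

B is an open bookshelf. Two side panels, each 32 mm thick, 340 mm deep and 1656 mm tall, stand 891 mm apart (outside-to-outside). Between them sit 5 shelves, each 18 mm thick and 340 mm deep, spanning the full gap between the sides. The bottom shelf rests on the floor (its underside at z = 0) and the clear gap between one shelf's top and the next shelf's underside is 366 mm.

The bookshelf is on the floor beside the stool on its +y side.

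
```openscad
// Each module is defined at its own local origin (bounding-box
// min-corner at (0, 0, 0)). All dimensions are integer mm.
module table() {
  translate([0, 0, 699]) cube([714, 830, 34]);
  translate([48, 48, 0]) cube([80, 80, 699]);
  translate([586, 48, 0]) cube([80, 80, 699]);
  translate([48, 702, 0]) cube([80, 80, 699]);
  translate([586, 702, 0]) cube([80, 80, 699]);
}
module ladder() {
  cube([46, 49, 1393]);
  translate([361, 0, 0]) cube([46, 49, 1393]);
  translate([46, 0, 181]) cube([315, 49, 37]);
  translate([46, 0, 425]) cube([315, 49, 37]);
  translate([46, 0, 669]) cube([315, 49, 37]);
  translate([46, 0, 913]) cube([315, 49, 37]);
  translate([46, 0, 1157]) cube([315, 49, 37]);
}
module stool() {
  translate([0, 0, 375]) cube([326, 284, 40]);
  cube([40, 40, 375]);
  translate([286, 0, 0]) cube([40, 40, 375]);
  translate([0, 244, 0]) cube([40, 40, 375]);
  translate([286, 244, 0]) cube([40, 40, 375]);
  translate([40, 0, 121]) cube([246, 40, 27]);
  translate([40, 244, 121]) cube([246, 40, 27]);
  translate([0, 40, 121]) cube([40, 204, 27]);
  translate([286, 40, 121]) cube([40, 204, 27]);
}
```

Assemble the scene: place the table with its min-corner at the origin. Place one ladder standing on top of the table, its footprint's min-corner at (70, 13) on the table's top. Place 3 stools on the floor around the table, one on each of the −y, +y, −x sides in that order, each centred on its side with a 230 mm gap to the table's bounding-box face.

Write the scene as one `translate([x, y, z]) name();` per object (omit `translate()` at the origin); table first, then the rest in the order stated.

table();
translate([70, 13, 733]) ladder();
translate([194, -514, 0]) stool();
translate([194, 1060, 0]) stool();
translate([-556, 273, 0]) stool();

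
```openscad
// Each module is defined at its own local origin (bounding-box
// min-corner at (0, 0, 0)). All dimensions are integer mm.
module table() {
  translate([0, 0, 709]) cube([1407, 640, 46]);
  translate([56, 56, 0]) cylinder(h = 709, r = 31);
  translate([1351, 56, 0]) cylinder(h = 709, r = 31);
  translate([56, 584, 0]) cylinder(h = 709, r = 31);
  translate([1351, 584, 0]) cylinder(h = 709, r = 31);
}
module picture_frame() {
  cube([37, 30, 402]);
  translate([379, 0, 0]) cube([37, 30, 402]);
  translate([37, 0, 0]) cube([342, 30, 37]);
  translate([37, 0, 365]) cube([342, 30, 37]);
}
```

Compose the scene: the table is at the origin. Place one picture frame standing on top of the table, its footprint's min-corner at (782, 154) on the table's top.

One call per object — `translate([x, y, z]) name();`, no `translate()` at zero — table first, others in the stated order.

table();
translate([782, 154, 755]) picture_frame();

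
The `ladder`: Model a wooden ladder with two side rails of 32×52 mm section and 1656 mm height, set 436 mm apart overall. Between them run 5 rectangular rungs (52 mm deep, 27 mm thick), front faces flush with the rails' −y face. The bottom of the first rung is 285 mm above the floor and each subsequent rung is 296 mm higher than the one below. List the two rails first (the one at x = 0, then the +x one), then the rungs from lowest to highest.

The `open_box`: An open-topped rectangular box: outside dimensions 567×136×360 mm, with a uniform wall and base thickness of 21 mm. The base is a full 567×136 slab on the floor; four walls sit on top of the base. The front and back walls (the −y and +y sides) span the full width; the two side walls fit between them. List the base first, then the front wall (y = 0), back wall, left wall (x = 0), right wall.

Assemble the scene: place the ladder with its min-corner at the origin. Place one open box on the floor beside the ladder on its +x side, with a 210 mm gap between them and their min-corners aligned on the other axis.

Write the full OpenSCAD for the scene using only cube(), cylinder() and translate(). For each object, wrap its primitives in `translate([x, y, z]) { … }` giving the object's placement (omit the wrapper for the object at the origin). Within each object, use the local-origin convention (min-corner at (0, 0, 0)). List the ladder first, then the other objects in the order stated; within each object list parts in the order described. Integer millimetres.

cube([32, 52, 1656]);
translate([404, 0, 0]) cube([32, 52, 1656]);
translate([32, 0, 285]) cube([372, 52, 27]);
translate([32, 0, 581]) cube([372, 52, 27]);
translate([32, 0, 877]) cube([372, 52, 27]);
translate([32, 0, 1173]) cube([372, 52, 27]);
translate([32, 0, 1469]) cube([372, 52, 27]);
translate([646, 0, 0]) {
  cube([567, 136, 21]);
  translate([0, 0, 21]) cube([567, 21, 339]);
  translate([0, 115, 21]) cube([567, 21, 339]);
  translate([0, 21, 21]) cube([21, 94, 339]);
  translate([546, 21, 21]) cube([21, 94, 339]);
}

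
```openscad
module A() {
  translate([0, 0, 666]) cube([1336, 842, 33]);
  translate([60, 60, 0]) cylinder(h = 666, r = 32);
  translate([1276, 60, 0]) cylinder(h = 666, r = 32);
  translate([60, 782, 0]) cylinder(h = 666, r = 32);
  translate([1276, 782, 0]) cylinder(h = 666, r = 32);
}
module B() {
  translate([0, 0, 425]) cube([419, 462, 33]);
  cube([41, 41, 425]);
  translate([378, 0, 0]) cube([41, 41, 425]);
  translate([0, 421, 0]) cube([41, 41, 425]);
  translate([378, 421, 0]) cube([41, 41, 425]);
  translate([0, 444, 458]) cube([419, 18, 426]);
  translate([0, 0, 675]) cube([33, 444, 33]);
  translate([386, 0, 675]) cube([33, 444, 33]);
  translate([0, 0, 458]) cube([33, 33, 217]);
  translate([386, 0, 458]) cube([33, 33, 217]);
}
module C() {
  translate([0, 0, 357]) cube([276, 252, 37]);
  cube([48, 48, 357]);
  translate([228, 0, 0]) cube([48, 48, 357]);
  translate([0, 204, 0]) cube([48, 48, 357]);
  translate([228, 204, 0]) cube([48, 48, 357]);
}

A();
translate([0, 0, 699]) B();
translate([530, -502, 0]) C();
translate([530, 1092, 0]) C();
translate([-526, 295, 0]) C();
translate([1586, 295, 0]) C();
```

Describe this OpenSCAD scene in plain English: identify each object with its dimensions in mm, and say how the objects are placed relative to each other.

A is a table with a 1336×842 mm rectangular top, 33 mm thick, top surface at z = 699 mm, supported by four round legs of 64 mm diameter, each leg's bounding box inset 28 mm from the nearest pair of top edges, running from the floor.

B is a chair: 419×462 mm seat, 33 mm thick, top at z = 458 mm, on four 41 mm square corner legs flush with the seat edges. A 18 mm thick backrest slab spans the full seat width, extending 426 mm above the seat top, its back face flush with the seat's +y edge. Two armrests of 33×33 mm section run along each side from the seat's front edge to the front of the backrest, top faces 250 mm above the seat top and outer faces flush with the seat's x-edges; a 33×33 mm post under the front of each armrest stands on the seat at the front corner.

C is a simple wooden stool: a rectangular seat 276 mm (x) by 252 mm (y), 37 mm thick, top face at z = 394 mm, on four square legs, each 48×48 mm in cross-section. The legs rest on z = 0, each flush with a corner of the seat.

The chair is on top of the table. Four stools sit around the table at the −y, +y, −x, +x sides.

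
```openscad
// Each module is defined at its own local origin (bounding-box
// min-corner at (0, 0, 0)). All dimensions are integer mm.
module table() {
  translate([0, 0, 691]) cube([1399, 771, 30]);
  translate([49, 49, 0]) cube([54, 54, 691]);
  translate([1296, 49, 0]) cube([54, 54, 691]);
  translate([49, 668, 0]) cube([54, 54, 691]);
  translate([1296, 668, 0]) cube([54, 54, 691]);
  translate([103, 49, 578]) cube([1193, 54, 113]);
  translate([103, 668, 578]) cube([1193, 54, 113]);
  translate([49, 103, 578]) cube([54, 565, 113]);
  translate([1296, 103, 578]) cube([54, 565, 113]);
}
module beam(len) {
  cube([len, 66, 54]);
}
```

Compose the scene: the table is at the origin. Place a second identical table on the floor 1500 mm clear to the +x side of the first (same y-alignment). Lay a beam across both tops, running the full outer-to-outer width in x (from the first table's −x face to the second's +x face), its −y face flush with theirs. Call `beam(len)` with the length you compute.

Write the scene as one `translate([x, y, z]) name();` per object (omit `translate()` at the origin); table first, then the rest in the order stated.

table();
translate([2899, 0, 0]) table();
translate([0, 0, 721]) beam(4298);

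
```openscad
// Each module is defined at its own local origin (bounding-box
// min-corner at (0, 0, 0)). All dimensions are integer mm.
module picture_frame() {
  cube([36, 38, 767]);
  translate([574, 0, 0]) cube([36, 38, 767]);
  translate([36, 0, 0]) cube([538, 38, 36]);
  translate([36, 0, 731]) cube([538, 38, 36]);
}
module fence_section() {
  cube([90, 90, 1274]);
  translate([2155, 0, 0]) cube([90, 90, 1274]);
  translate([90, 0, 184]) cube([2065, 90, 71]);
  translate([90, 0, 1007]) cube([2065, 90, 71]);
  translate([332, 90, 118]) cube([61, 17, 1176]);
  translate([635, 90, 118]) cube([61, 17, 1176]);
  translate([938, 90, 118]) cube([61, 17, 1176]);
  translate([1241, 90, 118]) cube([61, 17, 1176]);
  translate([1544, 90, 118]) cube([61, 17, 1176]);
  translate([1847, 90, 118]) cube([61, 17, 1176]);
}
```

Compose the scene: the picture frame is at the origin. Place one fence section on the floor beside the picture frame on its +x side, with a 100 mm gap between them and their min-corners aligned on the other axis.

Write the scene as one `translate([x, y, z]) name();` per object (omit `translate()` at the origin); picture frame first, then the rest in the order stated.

picture_frame();
translate([710, 0, 0]) fence_section();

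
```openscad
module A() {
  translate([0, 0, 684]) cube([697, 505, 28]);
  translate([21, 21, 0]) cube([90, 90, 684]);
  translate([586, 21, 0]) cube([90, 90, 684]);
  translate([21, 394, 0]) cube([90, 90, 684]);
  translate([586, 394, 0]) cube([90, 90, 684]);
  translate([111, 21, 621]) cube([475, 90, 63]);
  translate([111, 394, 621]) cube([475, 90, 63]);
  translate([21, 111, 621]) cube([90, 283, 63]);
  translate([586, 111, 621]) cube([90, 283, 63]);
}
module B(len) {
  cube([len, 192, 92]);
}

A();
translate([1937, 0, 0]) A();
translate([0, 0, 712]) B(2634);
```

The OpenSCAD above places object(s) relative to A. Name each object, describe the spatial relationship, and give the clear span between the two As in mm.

Second table starts at x = 1937; first ends at x = 697; clear span = 1937 − 697 = 1240 mm.

A is a table. B is a beam. A beam spans the tops of two tables. The clear span between the two tables is 1240 mm.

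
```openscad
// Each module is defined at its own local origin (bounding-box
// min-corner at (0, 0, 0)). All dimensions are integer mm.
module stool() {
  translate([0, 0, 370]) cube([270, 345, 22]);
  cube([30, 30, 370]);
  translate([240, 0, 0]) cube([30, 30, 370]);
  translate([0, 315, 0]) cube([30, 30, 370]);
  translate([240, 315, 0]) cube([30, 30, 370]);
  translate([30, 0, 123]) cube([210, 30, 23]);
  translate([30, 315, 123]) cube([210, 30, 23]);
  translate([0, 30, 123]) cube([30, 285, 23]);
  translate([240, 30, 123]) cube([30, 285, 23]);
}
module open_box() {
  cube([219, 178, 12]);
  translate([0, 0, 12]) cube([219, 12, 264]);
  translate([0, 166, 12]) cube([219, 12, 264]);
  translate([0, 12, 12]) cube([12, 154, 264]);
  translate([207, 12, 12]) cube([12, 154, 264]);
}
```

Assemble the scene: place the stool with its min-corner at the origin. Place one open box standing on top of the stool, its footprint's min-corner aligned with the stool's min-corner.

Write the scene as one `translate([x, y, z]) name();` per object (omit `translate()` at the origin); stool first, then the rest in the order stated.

stool();
translate([0, 0, 392]) open_box();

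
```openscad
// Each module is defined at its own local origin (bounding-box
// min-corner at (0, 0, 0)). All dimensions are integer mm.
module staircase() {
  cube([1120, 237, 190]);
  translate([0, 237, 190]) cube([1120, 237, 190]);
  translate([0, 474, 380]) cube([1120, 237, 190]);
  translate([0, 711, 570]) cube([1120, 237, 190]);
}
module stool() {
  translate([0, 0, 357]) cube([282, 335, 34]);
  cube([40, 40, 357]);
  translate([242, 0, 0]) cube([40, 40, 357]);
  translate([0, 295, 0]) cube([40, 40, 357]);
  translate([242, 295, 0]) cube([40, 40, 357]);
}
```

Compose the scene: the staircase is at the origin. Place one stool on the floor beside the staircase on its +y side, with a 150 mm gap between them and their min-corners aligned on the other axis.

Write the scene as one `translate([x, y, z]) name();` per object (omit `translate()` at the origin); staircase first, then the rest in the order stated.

staircase();
translate([0, 1098, 0]) stool();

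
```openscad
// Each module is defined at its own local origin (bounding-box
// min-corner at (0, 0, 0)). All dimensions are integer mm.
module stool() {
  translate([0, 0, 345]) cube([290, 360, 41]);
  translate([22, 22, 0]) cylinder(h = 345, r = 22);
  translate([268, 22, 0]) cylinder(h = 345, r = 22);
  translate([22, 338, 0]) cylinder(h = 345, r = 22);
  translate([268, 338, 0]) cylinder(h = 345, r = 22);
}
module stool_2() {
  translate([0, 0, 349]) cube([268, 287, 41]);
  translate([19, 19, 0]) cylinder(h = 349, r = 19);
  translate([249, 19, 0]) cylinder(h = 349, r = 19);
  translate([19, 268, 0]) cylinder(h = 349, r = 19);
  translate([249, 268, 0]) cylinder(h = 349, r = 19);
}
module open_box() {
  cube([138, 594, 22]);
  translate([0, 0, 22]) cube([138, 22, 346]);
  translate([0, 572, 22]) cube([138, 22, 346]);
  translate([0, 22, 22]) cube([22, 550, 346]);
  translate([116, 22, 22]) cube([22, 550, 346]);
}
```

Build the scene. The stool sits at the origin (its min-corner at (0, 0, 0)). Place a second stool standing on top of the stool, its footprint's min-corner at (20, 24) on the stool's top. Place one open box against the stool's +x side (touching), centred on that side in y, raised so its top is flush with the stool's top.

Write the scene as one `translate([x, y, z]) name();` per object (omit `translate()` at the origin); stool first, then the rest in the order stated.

stool();
translate([20, 24, 386]) stool_2();
translate([290, -117, 18]) open_box();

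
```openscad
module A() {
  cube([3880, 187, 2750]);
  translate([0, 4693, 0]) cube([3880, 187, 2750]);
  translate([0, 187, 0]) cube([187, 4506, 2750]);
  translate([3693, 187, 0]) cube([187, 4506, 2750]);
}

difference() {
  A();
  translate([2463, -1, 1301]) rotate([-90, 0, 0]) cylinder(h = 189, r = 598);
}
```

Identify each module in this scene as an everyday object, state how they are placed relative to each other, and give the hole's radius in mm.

The subtracted cylinder has r = 598 mm.

A is a house frame. The house frame has a circular hole through its front wall. The hole's radius is 598 mm.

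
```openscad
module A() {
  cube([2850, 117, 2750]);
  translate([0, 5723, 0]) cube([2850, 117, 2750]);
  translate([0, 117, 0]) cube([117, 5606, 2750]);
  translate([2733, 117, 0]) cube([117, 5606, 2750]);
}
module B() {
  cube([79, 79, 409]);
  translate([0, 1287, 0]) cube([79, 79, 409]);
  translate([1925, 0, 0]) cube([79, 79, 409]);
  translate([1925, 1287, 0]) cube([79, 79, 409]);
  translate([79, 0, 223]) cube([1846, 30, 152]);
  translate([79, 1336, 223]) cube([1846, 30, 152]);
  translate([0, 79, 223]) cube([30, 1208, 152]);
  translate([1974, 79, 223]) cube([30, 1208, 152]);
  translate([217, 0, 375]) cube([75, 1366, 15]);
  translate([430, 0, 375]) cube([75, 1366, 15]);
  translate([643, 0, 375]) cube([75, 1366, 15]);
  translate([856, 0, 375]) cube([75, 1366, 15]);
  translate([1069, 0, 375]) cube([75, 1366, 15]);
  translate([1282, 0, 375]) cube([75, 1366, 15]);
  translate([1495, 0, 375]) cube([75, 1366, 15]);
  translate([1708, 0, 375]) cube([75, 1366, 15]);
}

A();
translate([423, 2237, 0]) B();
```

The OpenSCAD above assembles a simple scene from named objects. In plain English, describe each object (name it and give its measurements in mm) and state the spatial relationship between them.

A is the wall frame of a small rectangular building: four walls, each 2750 mm tall and 117 mm thick, enclosing a footprint 2850 mm (x) by 5840 mm (y) outside-to-outside, with no floor or roof. The front and back walls (the −y and +y sides) span the full width; the two side walls fit between them.

B is a bed frame 2004 mm long (x) by 1366 mm wide (y). Four 79×79 mm corner posts, 409 mm tall, at the corners of the footprint. Four rails of 30 mm thickness and 152 mm height run between adjacent posts with their undersides at z = 223 mm, their outer faces flush with the outside of the frame (the two x-running rails run between the posts' inner faces; the two y-running rails run between the posts' inner faces). 8 slats, each 75 mm wide (x) and 15 mm thick, lie across the top of the two x-running rails, running the full 1366 mm width of the frame in y; the slats are evenly spaced along x between the inner faces of the end posts with equal gaps (rounded down to the nearest mm) at the −x end and between each pair — any rounding remainder accumulates at the +x end.

The bed frame sits inside the house frame, centred.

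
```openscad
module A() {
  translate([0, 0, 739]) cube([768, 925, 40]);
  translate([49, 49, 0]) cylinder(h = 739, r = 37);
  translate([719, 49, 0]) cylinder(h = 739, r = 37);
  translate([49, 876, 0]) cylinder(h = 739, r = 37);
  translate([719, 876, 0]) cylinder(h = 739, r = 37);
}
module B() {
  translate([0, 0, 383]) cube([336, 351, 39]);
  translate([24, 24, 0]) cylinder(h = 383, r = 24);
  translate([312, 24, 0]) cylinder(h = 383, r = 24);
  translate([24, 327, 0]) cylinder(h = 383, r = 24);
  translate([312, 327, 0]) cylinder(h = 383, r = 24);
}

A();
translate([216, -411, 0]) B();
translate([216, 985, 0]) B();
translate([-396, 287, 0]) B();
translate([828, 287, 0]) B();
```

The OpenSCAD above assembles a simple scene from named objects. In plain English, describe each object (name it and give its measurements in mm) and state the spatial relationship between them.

A is a table with a 768×925 mm rectangular top, 40 mm thick, top surface at z = 779 mm, supported by four round legs of 74 mm diameter, each leg's bounding box inset 12 mm from the nearest pair of top edges, running from the floor.

B is a four-legged stool. The seat is 336×351 mm, 39 mm thick, top at z = 422 mm. It stands on four round legs, each 48 mm in diameter, from z = 0 to the seat underside, each leg's axis is inset half a diameter from the nearest pair of seat edges (so the leg's bounding box is flush with the corner).

Four stools sit around the table at the −y, +y, −x, +x sides.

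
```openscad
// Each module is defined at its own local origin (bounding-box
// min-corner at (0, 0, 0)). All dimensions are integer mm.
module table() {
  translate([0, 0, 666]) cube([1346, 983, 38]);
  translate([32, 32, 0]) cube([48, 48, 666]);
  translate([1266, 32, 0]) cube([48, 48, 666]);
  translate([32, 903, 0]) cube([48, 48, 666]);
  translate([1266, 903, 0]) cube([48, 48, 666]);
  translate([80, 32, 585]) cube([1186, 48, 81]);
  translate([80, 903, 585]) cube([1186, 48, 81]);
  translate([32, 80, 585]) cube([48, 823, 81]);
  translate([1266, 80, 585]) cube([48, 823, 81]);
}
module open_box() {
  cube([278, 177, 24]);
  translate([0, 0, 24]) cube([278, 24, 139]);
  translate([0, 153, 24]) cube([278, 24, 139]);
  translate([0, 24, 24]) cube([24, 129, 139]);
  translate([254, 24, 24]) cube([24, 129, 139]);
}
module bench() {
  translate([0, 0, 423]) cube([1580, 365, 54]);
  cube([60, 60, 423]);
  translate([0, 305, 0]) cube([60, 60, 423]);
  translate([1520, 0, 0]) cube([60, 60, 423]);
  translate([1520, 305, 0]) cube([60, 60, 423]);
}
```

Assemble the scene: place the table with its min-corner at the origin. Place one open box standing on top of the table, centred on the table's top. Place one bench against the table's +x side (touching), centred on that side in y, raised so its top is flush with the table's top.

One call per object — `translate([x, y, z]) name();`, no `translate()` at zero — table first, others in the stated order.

table();
translate([534, 403, 704]) open_box();
translate([1346, 309, 227]) bench();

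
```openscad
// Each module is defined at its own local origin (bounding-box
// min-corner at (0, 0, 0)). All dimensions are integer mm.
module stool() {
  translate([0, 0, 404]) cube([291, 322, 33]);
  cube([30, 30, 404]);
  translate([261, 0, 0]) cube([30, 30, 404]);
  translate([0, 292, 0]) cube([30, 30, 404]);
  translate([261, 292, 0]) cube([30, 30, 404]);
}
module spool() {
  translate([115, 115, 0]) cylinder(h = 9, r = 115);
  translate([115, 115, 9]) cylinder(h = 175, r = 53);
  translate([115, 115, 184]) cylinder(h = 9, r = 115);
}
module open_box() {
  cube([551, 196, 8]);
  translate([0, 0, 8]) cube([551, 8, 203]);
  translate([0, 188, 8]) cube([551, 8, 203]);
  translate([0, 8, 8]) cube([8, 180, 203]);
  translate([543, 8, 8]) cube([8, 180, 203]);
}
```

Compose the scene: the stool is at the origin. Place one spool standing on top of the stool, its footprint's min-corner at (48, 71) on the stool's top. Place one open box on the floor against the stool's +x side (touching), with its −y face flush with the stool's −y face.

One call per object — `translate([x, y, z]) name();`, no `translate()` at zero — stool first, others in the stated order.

stool();
translate([48, 71, 437]) spool();
translate([291, 0, 0]) open_box();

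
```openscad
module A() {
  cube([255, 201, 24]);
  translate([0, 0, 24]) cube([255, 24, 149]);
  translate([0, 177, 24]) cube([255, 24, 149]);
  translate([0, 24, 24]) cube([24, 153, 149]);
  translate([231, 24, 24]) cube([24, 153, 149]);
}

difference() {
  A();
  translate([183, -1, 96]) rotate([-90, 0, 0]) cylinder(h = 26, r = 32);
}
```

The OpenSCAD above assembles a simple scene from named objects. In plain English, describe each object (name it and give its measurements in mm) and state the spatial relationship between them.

A is an open-topped rectangular box: outside dimensions 255×201×173 mm, with a uniform wall and base thickness of 24 mm. The base is a full 255×201 slab on the floor; four walls sit on top of the base. The front and back walls (the −y and +y sides) span the full width; the two side walls fit between them.

The open box has a circular hole of radius 32 mm through its front wall, centred at (x = 183, z = 96).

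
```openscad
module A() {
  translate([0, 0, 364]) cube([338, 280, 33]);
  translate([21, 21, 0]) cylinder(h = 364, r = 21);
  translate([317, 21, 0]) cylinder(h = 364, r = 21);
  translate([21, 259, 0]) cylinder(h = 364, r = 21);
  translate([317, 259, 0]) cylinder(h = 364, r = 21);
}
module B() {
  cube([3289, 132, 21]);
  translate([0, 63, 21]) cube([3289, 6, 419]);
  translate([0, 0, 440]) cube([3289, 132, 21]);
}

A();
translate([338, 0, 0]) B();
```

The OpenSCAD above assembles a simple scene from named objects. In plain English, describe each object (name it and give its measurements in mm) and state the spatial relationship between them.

A is a four-legged stool. The seat is a 338×280×33 mm slab whose top surface is at z = 397 mm; four round legs, each 42 mm in diameter, run from the floor (z = 0) to the underside of the seat, each leg's axis is inset half a diameter from the nearest pair of seat edges (so the leg's bounding box is flush with the corner).

B is an I-beam lying along x, 3289 mm long. Overall section height 461 mm. Two flanges 132 mm wide (y) and 21 mm thick, one on the floor and one at the top; a web 6 mm thick runs between them, centred on the flange width.

The I-beam is against the stool's +x side, with their −y faces flush.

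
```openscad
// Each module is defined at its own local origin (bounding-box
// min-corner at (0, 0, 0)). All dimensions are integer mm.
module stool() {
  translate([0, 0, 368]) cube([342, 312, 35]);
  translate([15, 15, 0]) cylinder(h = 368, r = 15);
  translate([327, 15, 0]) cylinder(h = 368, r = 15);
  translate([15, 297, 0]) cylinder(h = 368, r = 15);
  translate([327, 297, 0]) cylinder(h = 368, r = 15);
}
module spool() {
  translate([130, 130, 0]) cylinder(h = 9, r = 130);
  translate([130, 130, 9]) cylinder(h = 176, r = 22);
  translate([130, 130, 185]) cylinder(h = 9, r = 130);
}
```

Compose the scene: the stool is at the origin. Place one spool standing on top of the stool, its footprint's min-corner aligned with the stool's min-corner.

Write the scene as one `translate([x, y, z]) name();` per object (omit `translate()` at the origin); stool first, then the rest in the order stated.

stool();
translate([0, 0, 403]) spool();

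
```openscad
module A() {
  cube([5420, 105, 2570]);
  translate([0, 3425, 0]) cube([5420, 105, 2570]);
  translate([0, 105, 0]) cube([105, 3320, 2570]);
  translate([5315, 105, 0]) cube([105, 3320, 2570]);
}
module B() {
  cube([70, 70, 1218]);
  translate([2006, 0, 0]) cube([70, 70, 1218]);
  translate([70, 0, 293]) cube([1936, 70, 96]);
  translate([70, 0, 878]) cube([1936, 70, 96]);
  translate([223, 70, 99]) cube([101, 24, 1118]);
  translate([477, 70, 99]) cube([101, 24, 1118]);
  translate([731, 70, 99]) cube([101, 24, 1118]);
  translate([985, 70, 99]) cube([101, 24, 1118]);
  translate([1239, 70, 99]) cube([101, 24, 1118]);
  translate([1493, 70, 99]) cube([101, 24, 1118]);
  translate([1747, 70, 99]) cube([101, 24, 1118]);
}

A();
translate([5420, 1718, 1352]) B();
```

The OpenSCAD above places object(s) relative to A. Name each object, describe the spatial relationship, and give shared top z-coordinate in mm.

Both tops at z = 2570 mm.

A is a house frame. B is a fence section. The fence section is beside the house frame with their tops flush at z = 2570. The shared top z-coordinate is 2570 mm.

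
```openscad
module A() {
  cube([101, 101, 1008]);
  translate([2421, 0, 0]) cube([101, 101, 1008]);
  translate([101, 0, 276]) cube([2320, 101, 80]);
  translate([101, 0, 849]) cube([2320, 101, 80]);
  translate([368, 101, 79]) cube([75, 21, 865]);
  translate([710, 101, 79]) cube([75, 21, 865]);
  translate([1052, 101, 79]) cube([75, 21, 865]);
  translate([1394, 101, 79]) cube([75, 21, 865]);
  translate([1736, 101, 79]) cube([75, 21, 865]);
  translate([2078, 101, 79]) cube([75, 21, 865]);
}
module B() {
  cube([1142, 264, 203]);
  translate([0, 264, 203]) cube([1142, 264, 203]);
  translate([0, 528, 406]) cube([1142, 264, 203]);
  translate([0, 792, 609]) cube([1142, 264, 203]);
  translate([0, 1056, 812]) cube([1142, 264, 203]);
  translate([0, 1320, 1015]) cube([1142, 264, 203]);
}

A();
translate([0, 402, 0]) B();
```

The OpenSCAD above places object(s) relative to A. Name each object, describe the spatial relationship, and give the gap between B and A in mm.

A is a fence section. B is a staircase. The staircase is on the floor beside the fence section on its +y side. The gap between the staircase and the fence section is 280 mm.

The staircase's nearest face is 280 mm from the fence section's +y face.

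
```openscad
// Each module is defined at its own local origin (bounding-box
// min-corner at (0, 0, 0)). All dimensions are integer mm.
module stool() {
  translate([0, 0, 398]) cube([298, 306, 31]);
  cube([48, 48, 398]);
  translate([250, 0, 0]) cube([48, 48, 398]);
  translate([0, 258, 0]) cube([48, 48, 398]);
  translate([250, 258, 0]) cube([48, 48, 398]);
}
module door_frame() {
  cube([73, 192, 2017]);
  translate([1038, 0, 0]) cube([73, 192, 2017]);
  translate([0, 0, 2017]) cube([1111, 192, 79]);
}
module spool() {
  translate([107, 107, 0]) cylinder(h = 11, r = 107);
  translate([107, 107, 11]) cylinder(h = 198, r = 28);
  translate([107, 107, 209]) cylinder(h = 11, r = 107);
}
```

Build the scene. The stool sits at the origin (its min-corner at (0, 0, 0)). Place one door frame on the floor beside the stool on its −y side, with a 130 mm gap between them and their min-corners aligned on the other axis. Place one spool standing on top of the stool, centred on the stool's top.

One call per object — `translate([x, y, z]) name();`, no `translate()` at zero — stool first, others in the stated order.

stool();
translate([0, -322, 0]) door_frame();
translate([42, 46, 429]) spool();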